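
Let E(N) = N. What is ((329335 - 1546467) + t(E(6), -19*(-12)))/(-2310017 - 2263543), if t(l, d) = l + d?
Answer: 608449/2286780 ≈ 0.26607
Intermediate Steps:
t(l, d) = d + l
((329335 - 1546467) + t(E(6), -19*(-12)))/(-2310017 - 2263543) = ((329335 - 1546467) + (-19*(-12) + 6))/(-2310017 - 2263543) = (-1217132 + (228 + 6))/(-4573560) = (-1217132 + 234)*(-1/4573560) = -1216898*(-1/4573560) = 608449/2286780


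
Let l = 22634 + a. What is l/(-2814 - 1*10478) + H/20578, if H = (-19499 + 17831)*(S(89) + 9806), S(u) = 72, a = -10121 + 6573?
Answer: -54849610719/68380694 ≈ -802.12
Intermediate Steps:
a = -3548
H = -16476504 (H = (-19499 + 17831)*(72 + 9806) = -1668*9878 = -16476504)
l = 19086 (l = 22634 - 3548 = 19086)
l/(-2814 - 1*10478) + H/20578 = 19086/(-2814 - 1*10478) - 16476504/20578 = 19086/(-2814 - 10478) - 16476504*1/20578 = 19086/(-13292) - 8238252/10289 = 19086*(-1/13292) - 8238252/10289 = -9543/6646 - 8238252/10289 = -54849610719/68380694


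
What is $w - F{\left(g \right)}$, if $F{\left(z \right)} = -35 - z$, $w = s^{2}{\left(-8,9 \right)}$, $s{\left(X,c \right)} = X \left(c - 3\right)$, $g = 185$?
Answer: $2524$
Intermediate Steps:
$s{\left(X,c \right)} = X \left(-3 + c\right)$
$w = 2304$ ($w = \left(- 8 \left(-3 + 9\right)\right)^{2} = \left(\left(-8\right) 6\right)^{2} = \left(-48\right)^{2} = 2304$)
$w - F{\left(g \right)} = 2304 - \left(-35 - 185\right) = 2304 - -220 = 2304 + 220 = 2524$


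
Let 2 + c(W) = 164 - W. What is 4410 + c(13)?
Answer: 4559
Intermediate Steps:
c(W) = 162 - W (c(W) = -2 + (164 - W) = 162 - W)
4410 + c(13) = 4410 + (162 - 1*13) = 4410 + (162 - 13) = 4410 + 149 = 4559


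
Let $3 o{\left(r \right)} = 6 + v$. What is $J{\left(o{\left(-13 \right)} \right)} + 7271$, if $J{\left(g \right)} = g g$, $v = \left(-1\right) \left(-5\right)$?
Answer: $\frac{65560}{9} \approx 7284.4$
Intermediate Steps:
$v = 5$
$o{\left(r \right)} = \frac{11}{3}$ ($o{\left(r \right)} = \frac{6 + 5}{3} = \frac{1}{3} \cdot 11 = \frac{11}{3}$)
$J{\left(g \right)} = g^{2}$
$J{\left(o{\left(-13 \right)} \right)} + 7271 = \left(\frac{11}{3}\right)^{2} + 7271 = \frac{121}{9} + 7271 = \frac{65560}{9}$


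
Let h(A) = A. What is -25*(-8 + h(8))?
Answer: 0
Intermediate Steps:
-25*(-8 + h(8)) = -25*(-8 + 8) = -25*0 = 0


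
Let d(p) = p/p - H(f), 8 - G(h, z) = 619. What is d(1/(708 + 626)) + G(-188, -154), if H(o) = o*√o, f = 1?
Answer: -611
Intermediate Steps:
G(h, z) = -611 (G(h, z) = 8 - 1*619 = 8 - 619 = -611)
H(o) = o^(3/2)
d(p) = 0 (d(p) = p/p - 1^(3/2) = 1 - 1*1 = 1 - 1 = 0)
d(1/(708 + 626)) + G(-188, -154) = 0 - 611 = -611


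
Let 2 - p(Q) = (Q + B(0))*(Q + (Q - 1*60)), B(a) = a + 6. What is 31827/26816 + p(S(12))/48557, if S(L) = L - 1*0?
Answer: 1562854039/1302104512 ≈ 1.2003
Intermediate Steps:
S(L) = L (S(L) = L + 0 = L)
B(a) = 6 + a
p(Q) = 2 - (-60 + 2*Q)*(6 + Q) (p(Q) = 2 - (Q + (6 + 0))*(Q + (Q - 1*60)) = 2 - (Q + 6)*(Q + (Q - 60)) = 2 - (6 + Q)*(Q + (-60 + Q)) = 2 - (6 + Q)*(-60 + 2*Q) = 2 - (-60 + 2*Q)*(6 + Q))
31827/26816 + p(S(12))/48557 = 31827/26816 + (362 - 2*12**2 + 48*12)/48557 = 31827*(1/26816) + (362 - 2*144 + 576)*(1/48557) = 31827/26816 + (362 - 288 + 576)*(1/48557) = 31827/26816 + 650*(1/48557) = 31827/26816 + 650/48557 = 1562854039/1302104512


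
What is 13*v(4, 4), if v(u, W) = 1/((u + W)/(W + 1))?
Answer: 65/8 ≈ 8.1250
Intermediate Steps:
v(u, W) = (1 + W)/(W + u) (v(u, W) = 1/((W + u)/(1 + W)) = (1 + W)/(W + u))
13*v(4, 4) = 13*((1 + 4)/(4 + 4)) = 13*(5/8) = 65/8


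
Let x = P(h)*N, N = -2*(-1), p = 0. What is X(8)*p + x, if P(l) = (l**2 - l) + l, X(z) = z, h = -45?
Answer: 4050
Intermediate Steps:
P(l) = l**2
N = 2
x = 4050 (x = (-45)**2*2 = 2025*2 = 4050)
X(8)*p + x = 8*0 + 4050 = 0 + 4050 = 4050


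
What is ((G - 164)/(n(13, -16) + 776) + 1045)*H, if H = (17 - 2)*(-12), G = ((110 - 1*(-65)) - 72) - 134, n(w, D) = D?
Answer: -7146045/38 ≈ -1.8805e+5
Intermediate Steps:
G = -31 (G = ((110 + 65) - 72) - 134 = (175 - 72) - 134 = 103 - 134 = -31)
H = -180 (H = 15*(-12) = -180)
((G - 164)/(n(13, -16) + 776) + 1045)*H = ((-31 - 164)/(-16 + 776) + 1045)*(-180) = (-195/760 + 1045)*(-180) = (-195*1/760 + 1045)*(-180) = (-39/152 + 1045)*(-180) = (158801/152)*(-180) = -7146045/38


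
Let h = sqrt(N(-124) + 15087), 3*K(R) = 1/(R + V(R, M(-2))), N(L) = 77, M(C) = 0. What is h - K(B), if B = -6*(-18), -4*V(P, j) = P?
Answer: -1/243 + 2*sqrt(3791) ≈ 123.14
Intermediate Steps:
V(P, j) = -P/4
B = 108
K(R) = 4/(9*R) (K(R) = 1/(3*(R - R/4)) = 1/(3*((3*R/4))) = (4/(3*R))/3 = 4/(9*R))
h = 2*sqrt(3791) (h = sqrt(77 + 15087) = sqrt(15164) = 2*sqrt(3791) ≈ 123.14)
h - K(B) = 2*sqrt(3791) - 4/(9*108) = 2*sqrt(3791) - 1*1/243 = 2*sqrt(3791) - 1/243 = -1/243 + 2*sqrt(3791)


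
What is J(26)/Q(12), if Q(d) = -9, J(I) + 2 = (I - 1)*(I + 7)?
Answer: -823/9 ≈ -91.444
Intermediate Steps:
J(I) = -2 + (-1 + I)*(7 + I) (J(I) = -2 + (I - 1)*(I + 7) = -2 + (-1 + I)*(7 + I))
J(26)/Q(12) = (-9 + 26² + 6*26)/(-9) = (-9 + 676 + 156)*(-⅑) = 823*(-⅑) = -823/9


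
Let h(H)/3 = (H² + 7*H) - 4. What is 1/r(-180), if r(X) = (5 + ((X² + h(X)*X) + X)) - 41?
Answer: -1/16781256 ≈ -5.9590e-8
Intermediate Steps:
h(H) = -12 + 3*H² + 21*H (h(H) = 3*((H² + 7*H) - 4) = 3*(-4 + H² + 7*H) = -12 + 3*H² + 21*H)
r(X) = -36 + X + X² + X*(-12 + 3*X² + 21*X) (r(X) = (5 + ((X² + (-12 + 3*X² + 21*X)*X) + X)) - 41 = (5 + ((X² + X*(-12 + 3*X² + 21*X)) + X)) - 41 = (5 + (X + X² + X*(-12 + 3*X² + 21*X))) - 41 = (5 + X + X² + X*(-12 + 3*X² + 21*X)) - 41 = -36 + X + X² + X*(-12 + 3*X² + 21*X))
1/r(-180) = 1/(-36 - 11*(-180) + 3*(-180)³ + 22*(-180)²) = 1/(-36 + 1980 + 3*(-5832000) + 22*32400) = 1/(-36 + 1980 - 17496000 + 712800) = 1/(-16781256) = -1/16781256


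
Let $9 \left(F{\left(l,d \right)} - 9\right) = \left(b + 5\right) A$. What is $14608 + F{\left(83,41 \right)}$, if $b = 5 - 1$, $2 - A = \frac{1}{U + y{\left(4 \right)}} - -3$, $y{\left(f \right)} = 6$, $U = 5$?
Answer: $\frac{160775}{11} \approx 14616.0$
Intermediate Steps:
$A = - \frac{12}{11}$ ($A = 2 - \left(\frac{1}{5 + 6} - -3\right) = 2 - \left(\frac{1}{11} + 3\right) = 2 - \frac{34}{11} = - \frac{12}{11} \approx -1.0909$)
$b = 4$ ($b = 5 - 1 = 4$)
$F{\left(l,d \right)} = \frac{87}{11}$ ($F{\left(l,d \right)} = 9 + \frac{\left(4 + 5\right) \left(- \frac{12}{11}\right)}{9} = 9 + \frac{9 \left(- \frac{12}{11}\right)}{9} = 9 + \frac{1}{9} \left(- \frac{108}{11}\right) = 9 - \frac{12}{11} = \frac{87}{11}$)
$14608 + F{\left(83,41 \right)} = 14608 + \frac{87}{11} = \frac{160775}{11}$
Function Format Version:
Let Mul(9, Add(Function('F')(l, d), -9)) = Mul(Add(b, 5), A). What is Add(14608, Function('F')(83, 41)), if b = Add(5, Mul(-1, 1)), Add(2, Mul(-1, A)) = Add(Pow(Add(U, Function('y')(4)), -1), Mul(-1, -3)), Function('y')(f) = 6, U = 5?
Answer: Rational(160775, 11) ≈ 14616.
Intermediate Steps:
A = Rational(-12, 11) (A = Add(2, Mul(-1, Add(Pow(Add(5, 6), -1), Mul(-1, -3)))) = Add(2, Mul(-1, Add(Pow(11, -1), 3))) = Add(2, Mul(-1, Add(Rational(1, 11), 3))) = Add(2, Mul(-1, Rational(34, 11))) = Add(2, Rational(-34, 11)) = Rational(-12, 11) ≈ -1.0909)
b = 4 (b = Add(5, -1) = 4)
Function('F')(l, d) = Rational(87, 11) (Function('F')(l, d) = Add(9, Mul(Rational(1, 9), Mul(Add(4, 5), Rational(-12, 11)))) = Add(9, Mul(Rational(1, 9), Mul(9, Rational(-12, 11)))) = Add(9, Mul(Rational(1, 9), Rational(-108, 11))) = Add(9, Rational(-12, 11)) = Rational(87, 11))
Add(14608, Function('F')(83, 41)) = Add(14608, Rational(87, 11)) = Rational(160775, 11)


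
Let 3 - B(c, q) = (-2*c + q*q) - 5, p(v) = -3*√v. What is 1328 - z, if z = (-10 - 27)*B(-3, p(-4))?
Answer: 2734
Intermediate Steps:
B(c, q) = 8 - q² + 2*c (B(c, q) = 3 - ((-2*c + q*q) - 5) = 3 - ((-2*c + q²) - 5) = 3 - ((q² - 2*c) - 5) = 3 - (-5 + q² - 2*c) = 3 + (5 - q² + 2*c) = 8 - q² + 2*c)
z = -1406 (z = (-10 - 27)*(8 - (-6*I)² + 2*(-3)) = -37*(8 - (-6*I)² - 6) = -37*(8 - 1*(-36) - 6) = -37*(8 + 36 - 6) = -37*38 = -1406)
1328 - z = 1328 - 1*(-1406) = 1328 + 1406 = 2734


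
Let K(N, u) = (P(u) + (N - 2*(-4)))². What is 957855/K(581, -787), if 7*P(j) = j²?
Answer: 46934895/388742274064 ≈ 0.00012074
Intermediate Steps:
P(j) = j²/7
K(N, u) = (8 + N + u²/7)² (K(N, u) = (u²/7 + (N - 2*(-4)))² = (u²/7 + (N + 8))² = (u²/7 + (8 + N))² = (8 + N + u²/7)²)
957855/K(581, -787) = 957855/(((56 + (-787)² + 7*581)²/49)) = 957855/(((56 + 619369 + 4067)²/49)) = 957855/(((1/49)*623492²)) = 957855/(((1/49)*388742274064)) = 957855/(388742274064/49) = 957855*(49/388742274064) = 46934895/388742274064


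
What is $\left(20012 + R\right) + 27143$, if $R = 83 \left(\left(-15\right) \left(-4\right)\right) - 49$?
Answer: $52086$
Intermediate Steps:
$R = 4931$ ($R = 83 \cdot 60 - 49 = 4980 - 49 = 4931$)
$\left(20012 + R\right) + 27143 = \left(20012 + 4931\right) + 27143 = 24943 + 27143 = 52086$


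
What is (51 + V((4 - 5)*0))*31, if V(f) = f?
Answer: 1581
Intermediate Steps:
(51 + V((4 - 5)*0))*31 = (51 + (4 - 5)*0)*31 = (51 - 1*0)*31 = (51 + 0)*31 = 51*31 = 1581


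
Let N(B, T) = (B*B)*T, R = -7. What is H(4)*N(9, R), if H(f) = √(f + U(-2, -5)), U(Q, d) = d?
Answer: -567*I ≈ -567.0*I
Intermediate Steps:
H(f) = √(-5 + f) (H(f) = √(f - 5) = √(-5 + f))
N(B, T) = T*B² (N(B, T) = B²*T = T*B²)
H(4)*N(9, R) = √(-5 + 4)*(-7*9²) = √(-1)*(-7*81) = I*(-567) = -567*I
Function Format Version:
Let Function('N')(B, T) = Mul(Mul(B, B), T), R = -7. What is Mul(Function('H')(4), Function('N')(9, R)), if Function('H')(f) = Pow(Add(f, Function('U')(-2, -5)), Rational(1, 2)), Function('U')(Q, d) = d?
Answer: Mul(-567, I) ≈ Mul(-567.00, I)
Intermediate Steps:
Function('H')(f) = Pow(Add(-5, f), Rational(1, 2)) (Function('H')(f) = Pow(Add(f, -5), Rational(1, 2)) = Pow(Add(-5, f), Rational(1, 2)))
Function('N')(B, T) = Mul(T, Pow(B, 2)) (Function('N')(B, T) = Mul(Pow(B, 2), T) = Mul(T, Pow(B, 2)))
Mul(Function('H')(4), Function('N')(9, R)) = Mul(Pow(Add(-5, 4), Rational(1, 2)), Mul(-7, Pow(9, 2))) = Mul(Pow(-1, Rational(1, 2)), Mul(-7, 81)) = Mul(I, -567) = Mul(-567, I)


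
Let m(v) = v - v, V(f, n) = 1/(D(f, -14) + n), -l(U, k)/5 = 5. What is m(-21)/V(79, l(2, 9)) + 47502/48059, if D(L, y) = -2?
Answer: 47502/48059 ≈ 0.98841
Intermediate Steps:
l(U, k) = -25 (l(U, k) = -5*5 = -25)
V(f, n) = 1/(-2 + n)
m(v) = 0
m(-21)/V(79, l(2, 9)) + 47502/48059 = 0/(1/(-2 - 25)) + 47502/48059 = 0/(1/(-27)) + 47502*(1/48059) = 0/(-1/27) + 47502/48059 = 0*(-27) + 47502/48059 = 0 + 47502/48059 = 47502/48059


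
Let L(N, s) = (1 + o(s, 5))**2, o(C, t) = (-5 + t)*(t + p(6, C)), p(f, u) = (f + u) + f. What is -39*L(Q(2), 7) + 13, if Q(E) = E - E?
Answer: -26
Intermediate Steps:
p(f, u) = u + 2*f
Q(E) = 0
o(C, t) = (-5 + t)*(12 + C + t) (o(C, t) = (-5 + t)*(t + (C + 2*6)) = (-5 + t)*(t + (C + 12)) = (-5 + t)*(t + (12 + C)) = (-5 + t)*(12 + C + t))
L(N, s) = 1 (L(N, s) = (1 + (-60 + 5**2 - 5*s + 7*5 + s*5))**2 = (1 + (-60 + 25 - 5*s + 35 + 5*s))**2 = (1 + 0)**2 = 1**2 = 1)
-39*L(Q(2), 7) + 13 = -39*1 + 13 = -39 + 13 = -26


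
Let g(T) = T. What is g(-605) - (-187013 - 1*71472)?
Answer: 257880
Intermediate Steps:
g(-605) - (-187013 - 1*71472) = -605 - (-187013 - 1*71472) = -605 - (-187013 - 71472) = -605 - 1*(-258485) = -605 + 258485 = 257880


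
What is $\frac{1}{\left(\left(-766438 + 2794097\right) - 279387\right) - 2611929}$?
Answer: $- \frac{1}{863657} \approx -1.1579 \cdot 10^{-6}$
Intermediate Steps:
$\frac{1}{\left(\left(-766438 + 2794097\right) - 279387\right) - 2611929} = \frac{1}{\left(2027659 - 279387\right) - 2611929} = \frac{1}{1748272 - 2611929} = \frac{1}{-863657} = - \frac{1}{863657}$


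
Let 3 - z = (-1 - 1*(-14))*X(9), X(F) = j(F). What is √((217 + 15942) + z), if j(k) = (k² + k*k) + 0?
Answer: 2*√3514 ≈ 118.56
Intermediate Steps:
j(k) = 2*k² (j(k) = (k² + k²) + 0 = 2*k² + 0 = 2*k²)
X(F) = 2*F²
z = -2103 (z = 3 - (-1 - 1*(-14))*2*9² = 3 - (-1 + 14)*2*81 = 3 - 13*162 = 3 - 1*2106 = 3 - 2106 = -2103)
√((217 + 15942) + z) = √((217 + 15942) - 2103) = √(16159 - 2103) = √14056 = 2*√3514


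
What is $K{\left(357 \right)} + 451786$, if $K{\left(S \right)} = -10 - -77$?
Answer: $451853$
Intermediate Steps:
$K{\left(S \right)} = 67$ ($K{\left(S \right)} = -10 + 77 = 67$)
$K{\left(357 \right)} + 451786 = 67 + 451786 = 451853$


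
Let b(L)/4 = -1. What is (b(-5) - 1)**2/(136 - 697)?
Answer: -25/561 ≈ -0.044563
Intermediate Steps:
b(L) = -4 (b(L) = 4*(-1) = -4)
(b(-5) - 1)**2/(136 - 697) = (-4 - 1)**2/(136 - 697) = (-5)**2/(-561) = -1/561*25 = -25/561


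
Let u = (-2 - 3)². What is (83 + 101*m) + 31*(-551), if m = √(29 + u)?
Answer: -16998 + 303*√6 ≈ -16256.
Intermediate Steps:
u = 25 (u = (-5)² = 25)
m = 3*√6 (m = √(29 + 25) = √54 = 3*√6 ≈ 7.3485)
(83 + 101*m) + 31*(-551) = (83 + 101*(3*√6)) + 31*(-551) = (83 + 303*√6) - 17081 = -16998 + 303*√6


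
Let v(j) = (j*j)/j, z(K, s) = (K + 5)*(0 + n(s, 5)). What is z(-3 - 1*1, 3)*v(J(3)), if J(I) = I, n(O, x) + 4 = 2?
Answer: -6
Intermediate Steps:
n(O, x) = -2 (n(O, x) = -4 + 2 = -2)
z(K, s) = -10 - 2*K (z(K, s) = (K + 5)*(0 - 2) = (5 + K)*(-2) = -10 - 2*K)
v(j) = j (v(j) = j²/j = j)
z(-3 - 1*1, 3)*v(J(3)) = (-10 - 2*(-3 - 1*1))*3 = (-10 - 2*(-3 - 1))*3 = (-10 - 2*(-4))*3 = (-10 + 8)*3 = -2*3 = -6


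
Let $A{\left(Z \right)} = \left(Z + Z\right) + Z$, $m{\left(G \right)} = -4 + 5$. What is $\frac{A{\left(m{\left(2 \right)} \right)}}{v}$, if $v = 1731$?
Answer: $\frac{1}{577} \approx 0.0017331$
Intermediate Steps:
$m{\left(G \right)} = 1$
$A{\left(Z \right)} = 3 Z$ ($A{\left(Z \right)} = 2 Z + Z = 3 Z$)
$\frac{A{\left(m{\left(2 \right)} \right)}}{v} = \frac{3 \cdot 1}{1731} = 3 \cdot \frac{1}{1731} = \frac{1}{577}$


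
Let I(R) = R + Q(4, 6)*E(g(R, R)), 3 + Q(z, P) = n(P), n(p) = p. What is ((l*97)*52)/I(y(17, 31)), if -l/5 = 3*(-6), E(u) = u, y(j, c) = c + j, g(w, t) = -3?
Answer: 11640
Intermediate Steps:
Q(z, P) = -3 + P
l = 90 (l = -15*(-6) = -5*(-18) = 90)
I(R) = -9 + R (I(R) = R + (-3 + 6)*(-3) = R + 3*(-3) = R - 9 = -9 + R)
((l*97)*52)/I(y(17, 31)) = ((90*97)*52)/(-9 + (31 + 17)) = (8730*52)/(-9 + 48) = 453960/39 = 453960*(1/39) = 11640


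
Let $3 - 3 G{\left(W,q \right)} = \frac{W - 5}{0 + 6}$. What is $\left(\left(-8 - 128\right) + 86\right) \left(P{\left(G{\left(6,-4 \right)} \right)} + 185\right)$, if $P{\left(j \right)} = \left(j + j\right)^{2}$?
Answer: $- \frac{763700}{81} \approx -9428.4$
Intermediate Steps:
$G{\left(W,q \right)} = \frac{23}{18} - \frac{W}{18}$ ($G{\left(W,q \right)} = 1 - \frac{\left(W - 5\right) \frac{1}{0 + 6}}{3} = 1 - \frac{\left(-5 + W\right) \frac{1}{6}}{3} = 1 - \frac{- \frac{5}{6} + \frac{W}{6}}{3} = 1 - \left(- \frac{5}{18} + \frac{W}{18}\right) = \frac{23}{18} - \frac{W}{18}$)
$P{\left(j \right)} = 4 j^{2}$ ($P{\left(j \right)} = \left(2 j\right)^{2} = 4 j^{2}$)
$\left(\left(-8 - 128\right) + 86\right) \left(P{\left(G{\left(6,-4 \right)} \right)} + 185\right) = \left(\left(-8 - 128\right) + 86\right) \left(4 \left(\frac{23}{18} - \frac{1}{3}\right)^{2} + 185\right) = \left(-136 + 86\right) \left(4 \left(\frac{23}{18} - \frac{1}{3}\right)^{2} + 185\right) = - 50 \left(4 \left(\frac{17}{18}\right)^{2} + 185\right) = - 50 \left(4 \cdot \frac{289}{324} + 185\right) = - 50 \left(\frac{289}{81} + 185\right) = \left(-50\right) \frac{15274}{81} = - \frac{763700}{81}$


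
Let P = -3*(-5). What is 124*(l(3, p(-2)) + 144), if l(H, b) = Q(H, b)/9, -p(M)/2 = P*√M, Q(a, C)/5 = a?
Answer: 54188/3 ≈ 18063.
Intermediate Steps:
P = 15
Q(a, C) = 5*a
p(M) = -30*√M
l(H, b) = 5*H/9 (l(H, b) = (5*H)/9 = (5*H)*(⅑) = 5*H/9)
124*(l(3, p(-2)) + 144) = 124*((5/9)*3 + 144) = 124*(5/3 + 144) = 124*(437/3) = 54188/3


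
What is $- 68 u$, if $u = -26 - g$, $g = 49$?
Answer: $5100$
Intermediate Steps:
$u = -75$ ($u = -26 - 49 = -75$)
$- 68 u = \left(-68\right) \left(-75\right) = 5100$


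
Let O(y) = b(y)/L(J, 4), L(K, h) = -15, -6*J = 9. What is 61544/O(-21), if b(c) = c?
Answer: 43960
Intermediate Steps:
J = -3/2 (J = -⅙*9 = -3/2 ≈ -1.5000)
O(y) = -y/15 (O(y) = y/(-15) = y*(-1/15) = -y/15)
61544/O(-21) = 61544/((-1/15*(-21))) = 61544/(7/5) = 61544*(5/7) = 43960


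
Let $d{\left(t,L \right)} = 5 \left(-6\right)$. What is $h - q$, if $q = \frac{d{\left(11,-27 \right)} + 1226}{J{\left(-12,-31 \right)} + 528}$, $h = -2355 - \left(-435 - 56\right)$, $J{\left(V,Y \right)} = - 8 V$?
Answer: $- \frac{22391}{12} \approx -1865.9$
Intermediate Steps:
$d{\left(t,L \right)} = -30$
$h = -1864$ ($h = -2355 - \left(-435 - 56\right) = -2355 - -491 = -2355 + 491 = -1864$)
$q = \frac{23}{12}$ ($q = \frac{-30 + 1226}{\left(-8\right) \left(-12\right) + 528} = \frac{1196}{96 + 528} = \frac{1196}{624} = 1196 \cdot \frac{1}{624} = \frac{23}{12} \approx 1.9167$)
$h - q = -1864 - \frac{23}{12} = - \frac{22391}{12}$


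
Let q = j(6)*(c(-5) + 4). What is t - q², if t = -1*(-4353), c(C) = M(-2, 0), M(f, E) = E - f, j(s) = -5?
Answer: 3453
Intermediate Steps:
c(C) = 2 (c(C) = 0 - 1*(-2) = 0 + 2 = 2)
t = 4353
q = -30 (q = -5*(2 + 4) = -5*6 = -30)
t - q² = 4353 - 1*(-30)² = 4353 - 1*900 = 4353 - 900 = 3453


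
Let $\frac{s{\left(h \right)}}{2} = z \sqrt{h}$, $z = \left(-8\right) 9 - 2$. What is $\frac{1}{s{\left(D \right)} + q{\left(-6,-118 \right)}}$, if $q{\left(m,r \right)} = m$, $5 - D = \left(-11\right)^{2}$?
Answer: $\frac{i}{2 \left(- 3 i + 148 \sqrt{29}\right)} \approx -2.3614 \cdot 10^{-6} + 0.00062734 i$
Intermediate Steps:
$D = -116$ ($D = 5 - \left(-11\right)^{2} = 5 - 121 = -116$)
$z = -74$ ($z = -72 - 2 = -74$)
$s{\left(h \right)} = - 148 \sqrt{h}$ ($s{\left(h \right)} = 2 \left(- 74 \sqrt{h}\right) = - 148 \sqrt{h}$)
$\frac{1}{s{\left(D \right)} + q{\left(-6,-118 \right)}} = \frac{1}{- 148 \sqrt{-116} - 6} = \frac{1}{- 148 \cdot 2 i \sqrt{29} - 6} = \frac{1}{- 296 i \sqrt{29} - 6} = \frac{1}{-6 - 296 i \sqrt{29}}$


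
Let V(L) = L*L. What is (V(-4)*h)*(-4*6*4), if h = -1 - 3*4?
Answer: 19968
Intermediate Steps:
h = -13 (h = -1 - 12 = -13)
V(L) = L²
(V(-4)*h)*(-4*6*4) = ((-4)²*(-13))*(-4*6*4) = (16*(-13))*(-24*4) = -208*(-96) = 19968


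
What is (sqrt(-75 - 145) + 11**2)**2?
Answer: 14421 + 484*I*sqrt(55) ≈ 14421.0 + 3589.4*I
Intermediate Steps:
(sqrt(-75 - 145) + 11**2)**2 = (sqrt(-220) + 121)**2 = (2*I*sqrt(55) + 121)**2 = (121 + 2*I*sqrt(55))**2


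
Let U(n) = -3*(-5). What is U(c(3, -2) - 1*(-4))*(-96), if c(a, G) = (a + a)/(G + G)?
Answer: -1440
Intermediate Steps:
c(a, G) = a/G (c(a, G) = (2*a)/((2*G)) = (2*a)*(1/(2*G)) = a/G)
U(n) = 15
U(c(3, -2) - 1*(-4))*(-96) = 15*(-96) = -1440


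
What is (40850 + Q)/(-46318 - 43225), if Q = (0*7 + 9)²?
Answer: -40931/89543 ≈ -0.45711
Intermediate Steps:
Q = 81 (Q = (0 + 9)² = 9² = 81)
(40850 + Q)/(-46318 - 43225) = (40850 + 81)/(-46318 - 43225) = 40931/(-89543) = 40931*(-1/89543) = -40931/89543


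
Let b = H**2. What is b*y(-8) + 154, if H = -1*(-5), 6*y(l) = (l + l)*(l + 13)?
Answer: -538/3 ≈ -179.33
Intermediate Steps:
y(l) = l*(13 + l)/3 (y(l) = ((l + l)*(l + 13))/6 = ((2*l)*(13 + l))/6 = (2*l*(13 + l))/6 = l*(13 + l)/3)
H = 5
b = 25 (b = 5**2 = 25)
b*y(-8) + 154 = 25*((1/3)*(-8)*(13 - 8)) + 154 = 25*((1/3)*(-8)*5) + 154 = 25*(-40/3) + 154 = -1000/3 + 154 = -538/3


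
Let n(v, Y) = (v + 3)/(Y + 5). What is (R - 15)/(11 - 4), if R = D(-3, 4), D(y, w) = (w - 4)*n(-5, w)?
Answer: -15/7 ≈ -2.1429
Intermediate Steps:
n(v, Y) = (3 + v)/(5 + Y)
D(y, w) = -2*(-4 + w)/(5 + w) (D(y, w) = (w - 4)*((3 - 5)/(5 + w)) = (-4 + w)*(-2/(5 + w)) = -2*(-4 + w)/(5 + w))
R = 0 (R = 2*(4 - 1*4)/(5 + 4) = 2*(4 - 4)/9 = 2*(⅑)*0 = 0)
(R - 15)/(11 - 4) = (0 - 15)/(11 - 4) = -15/7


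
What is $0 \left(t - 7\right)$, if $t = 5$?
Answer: $0$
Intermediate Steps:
$0 \left(t - 7\right) = 0 \left(5 - 7\right) = 0 \left(-2\right) = 0$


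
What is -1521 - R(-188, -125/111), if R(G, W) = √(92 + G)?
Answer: -1521 - 4*I*√6 ≈ -1521.0 - 9.798*I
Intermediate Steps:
-1521 - R(-188, -125/111) = -1521 - √(92 - 188) = -1521 - √(-96) = -1521 - 4*I*√6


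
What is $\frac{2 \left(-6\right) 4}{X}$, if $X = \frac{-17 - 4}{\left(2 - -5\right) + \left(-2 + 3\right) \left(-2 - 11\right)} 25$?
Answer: $- \frac{96}{175} \approx -0.54857$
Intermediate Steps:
$X = \frac{175}{2}$ ($X = - \frac{21}{\left(2 + 5\right) + 1 \left(-13\right)} 25 = - \frac{21}{7 - 13} \cdot 25 = - \frac{21}{-6} \cdot 25 = \left(-21\right) \left(- \frac{1}{6}\right) 25 = \frac{7}{2} \cdot 25 = \frac{175}{2} \approx 87.5$)
$\frac{2 \left(-6\right) 4}{X} = \frac{2 \left(-6\right) 4}{\frac{175}{2}} = \left(-12\right) 4 \cdot \frac{2}{175} = \left(-48\right) \frac{2}{175} = - \frac{96}{175}$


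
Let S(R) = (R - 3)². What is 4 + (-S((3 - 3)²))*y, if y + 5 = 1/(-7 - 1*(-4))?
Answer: 52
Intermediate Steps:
S(R) = (-3 + R)²
y = -16/3 (y = -5 + 1/(-7 - 1*(-4)) = -5 + 1/(-7 + 4) = -5 + 1/(-3) = -5 - ⅓ = -16/3 ≈ -5.3333)
4 + (-S((3 - 3)²))*y = 4 - (-3 + (3 - 3)²)²*(-16/3) = 4 - (-3 + 0²)²*(-16/3) = 4 - (-3 + 0)²*(-16/3) = 4 - 1*(-3)²*(-16/3) = 4 - 1*9*(-16/3) = 4 - 9*(-16/3) = 4 + 48 = 52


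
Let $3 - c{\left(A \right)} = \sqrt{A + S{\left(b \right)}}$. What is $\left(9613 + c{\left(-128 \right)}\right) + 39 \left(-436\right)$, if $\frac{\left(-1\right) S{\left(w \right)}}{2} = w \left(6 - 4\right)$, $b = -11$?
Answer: $-7388 - 2 i \sqrt{21} \approx -7388.0 - 9.1651 i$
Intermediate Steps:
$S{\left(w \right)} = - 4 w$ ($S{\left(w \right)} = - 2 w \left(6 - 4\right) = - 2 w 2 = - 2 \cdot 2 w = - 4 w$)
$c{\left(A \right)} = 3 - \sqrt{44 + A}$ ($c{\left(A \right)} = 3 - \sqrt{A - -44} = 3 - \sqrt{A + 44} = 3 - \sqrt{44 + A}$)
$\left(9613 + c{\left(-128 \right)}\right) + 39 \left(-436\right) = \left(9613 + \left(3 - \sqrt{44 - 128}\right)\right) + 39 \left(-436\right) = \left(9613 + \left(3 - \sqrt{-84}\right)\right) - 17004 = \left(9613 + \left(3 - 2 i \sqrt{21}\right)\right) - 17004 = \left(9616 - 2 i \sqrt{21}\right) - 17004 = -7388 - 2 i \sqrt{21}$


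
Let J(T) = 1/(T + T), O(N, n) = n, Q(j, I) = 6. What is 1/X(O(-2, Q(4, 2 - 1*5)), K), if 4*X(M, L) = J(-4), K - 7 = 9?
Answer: -32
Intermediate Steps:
K = 16 (K = 7 + 9 = 16)
J(T) = 1/(2*T)
X(M, L) = -1/32 (X(M, L) = ((½)/(-4))/4 = ((½)*(-¼))/4 = (¼)*(-⅛) = -1/32)
1/X(O(-2, Q(4, 2 - 1*5)), K) = 1/(-1/32) = -32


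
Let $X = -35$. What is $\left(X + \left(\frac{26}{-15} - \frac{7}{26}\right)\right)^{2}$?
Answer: $\frac{208253761}{152100} \approx 1369.2$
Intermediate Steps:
$\left(X + \left(\frac{26}{-15} - \frac{7}{26}\right)\right)^{2} = \left(-35 + \left(\frac{26}{-15} - \frac{7}{26}\right)\right)^{2} = \left(-35 + \left(26 \left(- \frac{1}{15}\right) - \frac{7}{26}\right)\right)^{2} = \left(-35 - \frac{781}{390}\right)^{2} = \left(- \frac{14431}{390}\right)^{2} = \frac{208253761}{152100}$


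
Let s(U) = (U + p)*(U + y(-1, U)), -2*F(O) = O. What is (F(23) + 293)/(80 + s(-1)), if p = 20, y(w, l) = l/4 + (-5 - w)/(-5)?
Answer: 5630/1429 ≈ 3.9398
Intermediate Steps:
y(w, l) = 1 + l/4 + w/5 (y(w, l) = l*(1/4) + (-5 - w)*(-1/5) = l/4 + (1 + w/5) = 1 + l/4 + w/5)
F(O) = -O/2
s(U) = (20 + U)*(4/5 + 5*U/4) (s(U) = (U + 20)*(U + (1 + U/4 + (1/5)*(-1))) = (20 + U)*(U + (1 + U/4 - 1/5)) = (20 + U)*(U + (4/5 + U/4)) = (20 + U)*(4/5 + 5*U/4))
(F(23) + 293)/(80 + s(-1)) = (-1/2*23 + 293)/(80 + (16 + (5/4)*(-1)**2 + (129/5)*(-1))) = (-23/2 + 293)/(80 + (16 + (5/4)*1 - 129/5)) = 563/(2*(80 + (16 + 5/4 - 129/5))) = 563/(2*(80 - 171/20)) = 563/(2*(1429/20)) = (563/2)*(20/1429) = 5630/1429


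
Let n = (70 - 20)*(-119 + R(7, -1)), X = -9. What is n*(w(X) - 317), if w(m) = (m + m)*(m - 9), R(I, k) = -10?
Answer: -45150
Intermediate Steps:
w(m) = 2*m*(-9 + m) (w(m) = (2*m)*(-9 + m) = 2*m*(-9 + m))
n = -6450 (n = (70 - 20)*(-119 - 10) = 50*(-129) = -6450)
n*(w(X) - 317) = -6450*(2*(-9)*(-9 - 9) - 317) = -6450*(2*(-9)*(-18) - 317) = -6450*(324 - 317) = -6450*7 = -45150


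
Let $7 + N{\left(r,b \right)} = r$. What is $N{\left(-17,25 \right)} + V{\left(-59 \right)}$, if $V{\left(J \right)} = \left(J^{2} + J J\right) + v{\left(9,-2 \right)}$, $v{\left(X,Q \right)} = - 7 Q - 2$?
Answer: $6950$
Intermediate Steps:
$N{\left(r,b \right)} = -7 + r$
$v{\left(X,Q \right)} = -2 - 7 Q$
$V{\left(J \right)} = 12 + 2 J^{2}$ ($V{\left(J \right)} = \left(J^{2} + J J\right) - -12 = \left(J^{2} + J^{2}\right) + \left(-2 + 14\right) = 2 J^{2} + 12 = 12 + 2 J^{2}$)
$N{\left(-17,25 \right)} + V{\left(-59 \right)} = \left(-7 - 17\right) + \left(12 + 2 \left(-59\right)^{2}\right) = -24 + \left(12 + 2 \cdot 3481\right) = -24 + \left(12 + 6962\right) = -24 + 6974 = 6950$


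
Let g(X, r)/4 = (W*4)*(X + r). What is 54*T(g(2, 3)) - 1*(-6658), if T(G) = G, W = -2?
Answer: -1982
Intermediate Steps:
g(X, r) = -32*X - 32*r (g(X, r) = 4*((-2*4)*(X + r)) = 4*(-8*(X + r)) = 4*(-8*X - 8*r) = -32*X - 32*r)
54*T(g(2, 3)) - 1*(-6658) = 54*(-32*2 - 32*3) - 1*(-6658) = 54*(-64 - 96) + 6658 = 54*(-160) + 6658 = -8640 + 6658 = -1982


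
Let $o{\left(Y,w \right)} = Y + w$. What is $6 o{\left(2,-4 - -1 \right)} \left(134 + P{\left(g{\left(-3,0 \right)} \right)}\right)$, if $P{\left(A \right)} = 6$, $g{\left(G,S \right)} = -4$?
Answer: $-840$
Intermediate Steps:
$6 o{\left(2,-4 - -1 \right)} \left(134 + P{\left(g{\left(-3,0 \right)} \right)}\right) = 6 \left(2 - 3\right) \left(134 + 6\right) = 6 \left(2 + \left(-4 + 1\right)\right) 140 = 6 \left(2 - 3\right) 140 = 6 \left(-1\right) 140 = \left(-6\right) 140 = -840$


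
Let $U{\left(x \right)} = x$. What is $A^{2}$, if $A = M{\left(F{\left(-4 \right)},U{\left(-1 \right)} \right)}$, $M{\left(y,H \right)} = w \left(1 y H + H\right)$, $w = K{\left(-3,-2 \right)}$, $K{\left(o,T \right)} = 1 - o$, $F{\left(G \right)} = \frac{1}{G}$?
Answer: $9$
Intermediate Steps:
$w = 4$ ($w = 1 - -3 = 1 + 3 = 4$)
$M{\left(y,H \right)} = 4 H + 4 H y$ ($M{\left(y,H \right)} = 4 \left(1 y H + H\right) = 4 \left(y H + H\right) = 4 \left(H y + H\right) = 4 \left(H + H y\right) = 4 H + 4 H y$)
$A = -3$ ($A = 4 \left(-1\right) \left(1 + \frac{1}{-4}\right) = 4 \left(-1\right) \left(1 - \frac{1}{4}\right) = 4 \left(-1\right) \frac{3}{4} = -3$)
$A^{2} = \left(-3\right)^{2} = 9$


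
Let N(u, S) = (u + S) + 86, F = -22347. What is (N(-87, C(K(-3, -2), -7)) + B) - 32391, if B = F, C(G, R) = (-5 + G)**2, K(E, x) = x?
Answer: -54690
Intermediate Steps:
B = -22347
N(u, S) = 86 + S + u (N(u, S) = (S + u) + 86 = 86 + S + u)
(N(-87, C(K(-3, -2), -7)) + B) - 32391 = ((86 + (-5 - 2)**2 - 87) - 22347) - 32391 = ((86 + (-7)**2 - 87) - 22347) - 32391 = ((86 + 49 - 87) - 22347) - 32391 = (48 - 22347) - 32391 = -22299 - 32391 = -54690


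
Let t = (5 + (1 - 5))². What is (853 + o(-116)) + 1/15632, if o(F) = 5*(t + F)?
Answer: 4345697/15632 ≈ 278.00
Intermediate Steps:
t = 1 (t = (5 - 4)² = 1² = 1)
o(F) = 5 + 5*F (o(F) = 5*(1 + F) = 5 + 5*F)
(853 + o(-116)) + 1/15632 = (853 + (5 + 5*(-116))) + 1/15632 = (853 + (5 - 580)) + 1/15632 = (853 - 575) + 1/15632 = 278 + 1/15632 = 4345697/15632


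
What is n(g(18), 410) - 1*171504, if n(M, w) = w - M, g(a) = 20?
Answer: -171114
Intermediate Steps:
n(g(18), 410) - 1*171504 = (410 - 1*20) - 1*171504 = (410 - 20) - 171504 = 390 - 171504 = -171114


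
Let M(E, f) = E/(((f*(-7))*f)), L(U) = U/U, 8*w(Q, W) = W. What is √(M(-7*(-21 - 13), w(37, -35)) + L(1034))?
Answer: I*√951/35 ≈ 0.88109*I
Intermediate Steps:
w(Q, W) = W/8
L(U) = 1
M(E, f) = -E/(7*f²) (M(E, f) = E/(((-7*f)*f)) = E/((-7*f²)) = E*(-1/(7*f²)) = -E/(7*f²))
√(M(-7*(-21 - 13), w(37, -35)) + L(1034)) = √(-(-7*(-21 - 13))/(7*((⅛)*(-35))²) + 1) = √(-(-7*(-34))/(7*(-35/8)²) + 1) = √(-⅐*238*64/1225 + 1) = √(-2176/1225 + 1) = √(-951/1225) = I*√951/35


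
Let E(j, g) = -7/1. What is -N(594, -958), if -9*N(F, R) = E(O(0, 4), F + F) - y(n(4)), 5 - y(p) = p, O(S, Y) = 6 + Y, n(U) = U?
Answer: -8/9 ≈ -0.88889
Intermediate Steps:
y(p) = 5 - p
E(j, g) = -7 (E(j, g) = -7*1 = -7)
N(F, R) = 8/9 (N(F, R) = -(-7 - (5 - 1*4))/9 = -(-7 - (5 - 4))/9 = -(-7 - 1*1)/9 = -(-7 - 1)/9 = -⅑*(-8) = 8/9)
-N(594, -958) = -1*8/9 = -8/9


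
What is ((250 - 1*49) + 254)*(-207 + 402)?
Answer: 88725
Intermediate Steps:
((250 - 1*49) + 254)*(-207 + 402) = ((250 - 49) + 254)*195 = (201 + 254)*195 = 455*195 = 88725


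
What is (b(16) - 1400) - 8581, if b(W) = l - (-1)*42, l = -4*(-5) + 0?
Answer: -9919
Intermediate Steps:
l = 20 (l = 20 + 0 = 20)
b(W) = 62 (b(W) = 20 - (-1)*42 = 20 - 1*(-42) = 20 + 42 = 62)
(b(16) - 1400) - 8581 = (62 - 1400) - 8581 = -1338 - 8581 = -9919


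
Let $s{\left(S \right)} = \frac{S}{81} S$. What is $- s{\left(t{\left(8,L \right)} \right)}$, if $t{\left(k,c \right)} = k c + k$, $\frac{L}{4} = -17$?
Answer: $- \frac{287296}{81} \approx -3546.9$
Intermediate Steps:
$L = -68$ ($L = 4 \left(-17\right) = -68$)
$t{\left(k,c \right)} = k + c k$ ($t{\left(k,c \right)} = c k + k = k + c k$)
$s{\left(S \right)} = \frac{S^{2}}{81}$ ($s{\left(S \right)} = S \frac{1}{81} S = \frac{S}{81} S = \frac{S^{2}}{81}$)
$- s{\left(t{\left(8,L \right)} \right)} = - \frac{\left(8 \left(1 - 68\right)\right)^{2}}{81} = - \frac{\left(8 \left(-67\right)\right)^{2}}{81} = - \frac{\left(-536\right)^{2}}{81} = - \frac{287296}{81}$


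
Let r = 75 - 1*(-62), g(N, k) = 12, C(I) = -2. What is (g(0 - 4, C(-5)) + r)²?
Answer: 22201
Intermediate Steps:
r = 137 (r = 75 + 62 = 137)
(g(0 - 4, C(-5)) + r)² = (12 + 137)² = 149² = 22201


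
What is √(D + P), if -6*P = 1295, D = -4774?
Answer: 7*I*√3666/6 ≈ 70.639*I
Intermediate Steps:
P = -1295/6 (P = -⅙*1295 = -1295/6 ≈ -215.83)
√(D + P) = √(-4774 - 1295/6) = √(-29939/6) = 7*I*√3666/6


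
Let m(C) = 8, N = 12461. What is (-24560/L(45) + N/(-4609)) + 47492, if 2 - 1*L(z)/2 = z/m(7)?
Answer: 6800255003/133661 ≈ 50877.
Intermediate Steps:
L(z) = 4 - z/4 (L(z) = 4 - 2*z/8 = 4 - z/4)
(-24560/L(45) + N/(-4609)) + 47492 = (-24560/(4 - ¼*45) + 12461/(-4609)) + 47492 = (-24560/(4 - 45/4) + 12461*(-1/4609)) + 47492 = (-24560/(-29/4) - 12461/4609) + 47492 = (-24560*(-4/29) - 12461/4609) + 47492 = (98240/29 - 12461/4609) + 47492 = 452426791/133661 + 47492 = 6800255003/133661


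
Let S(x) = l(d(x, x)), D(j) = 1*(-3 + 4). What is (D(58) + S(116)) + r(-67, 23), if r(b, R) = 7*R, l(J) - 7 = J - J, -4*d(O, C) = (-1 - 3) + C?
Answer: 169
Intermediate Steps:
d(O, C) = 1 - C/4 (d(O, C) = -((-1 - 3) + C)/4 = -(-4 + C)/4 = 1 - C/4)
l(J) = 7 (l(J) = 7 + (J - J) = 7 + 0 = 7)
D(j) = 1 (D(j) = 1*1 = 1)
S(x) = 7
(D(58) + S(116)) + r(-67, 23) = (1 + 7) + 7*23 = 8 + 161 = 169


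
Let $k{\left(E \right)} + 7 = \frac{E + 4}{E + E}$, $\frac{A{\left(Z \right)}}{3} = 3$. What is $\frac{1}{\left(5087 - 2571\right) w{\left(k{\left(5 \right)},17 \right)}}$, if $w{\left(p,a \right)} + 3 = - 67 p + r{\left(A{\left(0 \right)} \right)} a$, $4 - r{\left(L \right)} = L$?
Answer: $\frac{5}{4034406} \approx 1.2393 \cdot 10^{-6}$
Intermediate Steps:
$A{\left(Z \right)} = 9$ ($A{\left(Z \right)} = 3 \cdot 3 = 9$)
$r{\left(L \right)} = 4 - L$
$k{\left(E \right)} = -7 + \frac{4 + E}{2 E}$ ($k{\left(E \right)} = -7 + \frac{E + 4}{E + E} = -7 + \frac{4 + E}{2 E}$)
$w{\left(p,a \right)} = -3 - 67 p - 5 a$ ($w{\left(p,a \right)} = -3 + \left(- 67 p + \left(4 - 9\right) a\right) = -3 - \left(5 a + 67 p\right) = -3 - 67 p - 5 a$)
$\frac{1}{\left(5087 - 2571\right) w{\left(k{\left(5 \right)},17 \right)}} = \frac{1}{\left(5087 - 2571\right) \left(-3 - 67 \left(- \frac{13}{2} + \frac{2}{5}\right) - 85\right)} = \frac{1}{2516 \left(-3 - 67 \left(- \frac{13}{2} + 2 \cdot \frac{1}{5}\right) - 85\right)} = \frac{1}{2516 \left(-3 - 67 \left(- \frac{13}{2} + \frac{2}{5}\right) - 85\right)} = \frac{1}{2516 \left(-3 - - \frac{4087}{10} - 85\right)} = \frac{1}{2516 \left(-3 + \frac{4087}{10} - 85\right)} = \frac{1}{2516 \cdot \frac{3207}{10}} = \frac{1}{2516} \cdot \frac{10}{3207} = \frac{5}{4034406}$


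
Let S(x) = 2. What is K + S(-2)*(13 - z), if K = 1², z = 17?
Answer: -7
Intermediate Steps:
K = 1
K + S(-2)*(13 - z) = 1 + 2*(13 - 1*17) = 1 + 2*(13 - 17) = 1 + 2*(-4) = 1 - 8 = -7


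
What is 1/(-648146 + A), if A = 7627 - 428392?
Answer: -1/1068911 ≈ -9.3553e-7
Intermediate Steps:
A = -420765
1/(-648146 + A) = 1/(-648146 - 420765) = 1/(-1068911) = -1/1068911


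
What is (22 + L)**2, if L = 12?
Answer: 1156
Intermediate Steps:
(22 + L)**2 = (22 + 12)**2 = 34**2 = 1156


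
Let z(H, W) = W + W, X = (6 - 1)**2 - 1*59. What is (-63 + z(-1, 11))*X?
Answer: 1394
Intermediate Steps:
X = -34 (X = 5**2 - 59 = 25 - 59 = -34)
z(H, W) = 2*W
(-63 + z(-1, 11))*X = (-63 + 2*11)*(-34) = (-63 + 22)*(-34) = -41*(-34) = 1394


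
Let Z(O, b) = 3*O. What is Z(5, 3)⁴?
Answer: 50625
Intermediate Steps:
Z(5, 3)⁴ = (3*5)⁴ = 15⁴ = 50625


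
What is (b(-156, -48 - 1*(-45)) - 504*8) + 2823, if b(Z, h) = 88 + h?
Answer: -1124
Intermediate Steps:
(b(-156, -48 - 1*(-45)) - 504*8) + 2823 = ((88 + (-48 - 1*(-45))) - 504*8) + 2823 = ((88 + (-48 + 45)) - 4032) + 2823 = ((88 - 3) - 4032) + 2823 = (85 - 4032) + 2823 = -3947 + 2823 = -1124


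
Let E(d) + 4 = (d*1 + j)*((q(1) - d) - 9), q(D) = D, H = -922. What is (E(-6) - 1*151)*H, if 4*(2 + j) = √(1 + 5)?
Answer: 128158 + 461*√6 ≈ 1.2929e+5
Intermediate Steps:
j = -2 + √6/4 (j = -2 + √(1 + 5)/4 = -2 + √6/4 ≈ -1.3876)
E(d) = -4 + (-8 - d)*(-2 + d + √6/4) (E(d) = -4 + (d*1 + (-2 + √6/4))*((1 - d) - 9) = -4 + (d + (-2 + √6/4))*(-8 - d) = -4 + (-2 + d + √6/4)*(-8 - d) = -4 + (-8 - d)*(-2 + d + √6/4))
(E(-6) - 1*151)*H = ((12 - 1*(-6)² - 6*(-6) - 2*√6 - ¼*(-6)*√6) - 1*151)*(-922) = ((12 - 1*36 + 36 - 2*√6 + 3*√6/2) - 151)*(-922) = ((12 - 36 + 36 - 2*√6 + 3*√6/2) - 151)*(-922) = ((12 - √6/2) - 151)*(-922) = (-139 - √6/2)*(-922) = 128158 + 461*√6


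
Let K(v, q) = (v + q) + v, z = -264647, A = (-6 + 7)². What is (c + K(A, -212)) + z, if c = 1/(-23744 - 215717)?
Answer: -63422922078/239461 ≈ -2.6486e+5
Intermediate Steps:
c = -1/239461 (c = 1/(-239461) = -1/239461 ≈ -4.1760e-6)
A = 1 (A = 1² = 1)
K(v, q) = q + 2*v (K(v, q) = (q + v) + v = q + 2*v)
(c + K(A, -212)) + z = (-1/239461 + (-212 + 2*1)) - 264647 = (-1/239461 + (-212 + 2)) - 264647 = (-1/239461 - 210) - 264647 = -50286811/239461 - 264647 = -63422922078/239461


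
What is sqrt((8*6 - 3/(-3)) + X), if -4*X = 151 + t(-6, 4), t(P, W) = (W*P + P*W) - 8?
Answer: sqrt(101)/2 ≈ 5.0249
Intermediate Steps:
t(P, W) = -8 + 2*P*W (t(P, W) = (P*W + P*W) - 8 = 2*P*W - 8 = -8 + 2*P*W)
X = -95/4 (X = -(151 + (-8 + 2*(-6)*4))/4 = -(151 + (-8 - 48))/4 = -(151 - 56)/4 = -1/4*95 = -95/4 ≈ -23.750)
sqrt((8*6 - 3/(-3)) + X) = sqrt((8*6 - 3/(-3)) - 95/4) = sqrt((48 - 3*(-1/3)) - 95/4) = sqrt((48 + 1) - 95/4) = sqrt(49 - 95/4) = sqrt(101/4) = sqrt(101)/2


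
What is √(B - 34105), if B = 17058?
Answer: I*√17047 ≈ 130.56*I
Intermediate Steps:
√(B - 34105) = √(17058 - 34105) = √(-17047) = I*√17047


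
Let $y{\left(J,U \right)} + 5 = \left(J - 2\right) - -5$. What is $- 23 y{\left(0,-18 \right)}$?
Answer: $46$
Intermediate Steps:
$y{\left(J,U \right)} = -2 + J$ ($y{\left(J,U \right)} = -5 + \left(\left(J - 2\right) - -5\right) = -5 + \left(\left(J - 2\right) + 5\right) = -5 + \left(\left(-2 + J\right) + 5\right) = -5 + \left(3 + J\right) = -2 + J$)
$- 23 y{\left(0,-18 \right)} = - 23 \left(-2 + 0\right) = \left(-23\right) \left(-2\right) = 46$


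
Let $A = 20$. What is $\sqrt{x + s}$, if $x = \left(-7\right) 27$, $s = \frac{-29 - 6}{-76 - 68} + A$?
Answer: $\frac{i \sqrt{24301}}{12} \approx 12.991 i$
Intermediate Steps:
$s = \frac{2915}{144}$ ($s = \frac{-29 - 6}{-76 - 68} + 20 = - \frac{35}{-144} + 20 = \left(-35\right) \left(- \frac{1}{144}\right) + 20 = \frac{35}{144} + 20 = \frac{2915}{144} \approx 20.243$)
$x = -189$
$\sqrt{x + s} = \sqrt{-189 + \frac{2915}{144}} = \sqrt{- \frac{24301}{144}} = \frac{i \sqrt{24301}}{12}$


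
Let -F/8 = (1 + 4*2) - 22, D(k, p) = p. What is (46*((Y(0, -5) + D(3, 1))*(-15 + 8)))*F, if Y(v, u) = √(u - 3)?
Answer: -33488 - 66976*I*√2 ≈ -33488.0 - 94718.0*I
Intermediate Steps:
Y(v, u) = √(-3 + u)
F = 104 (F = -8*((1 + 4*2) - 22) = -8*((1 + 8) - 22) = -8*(9 - 22) = -8*(-13) = 104)
(46*((Y(0, -5) + D(3, 1))*(-15 + 8)))*F = (46*((√(-3 - 5) + 1)*(-15 + 8)))*104 = (46*((√(-8) + 1)*(-7)))*104 = (46*((2*I*√2 + 1)*(-7)))*104 = (46*((1 + 2*I*√2)*(-7)))*104 = (46*(-7 - 14*I*√2))*104 = (-322 - 644*I*√2)*104 = -33488 - 66976*I*√2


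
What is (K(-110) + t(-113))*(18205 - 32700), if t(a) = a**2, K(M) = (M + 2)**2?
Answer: -354156335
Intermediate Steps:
K(M) = (2 + M)**2
(K(-110) + t(-113))*(18205 - 32700) = ((2 - 110)**2 + (-113)**2)*(18205 - 32700) = ((-108)**2 + 12769)*(-14495) = (11664 + 12769)*(-14495) = 24433*(-14495) = -354156335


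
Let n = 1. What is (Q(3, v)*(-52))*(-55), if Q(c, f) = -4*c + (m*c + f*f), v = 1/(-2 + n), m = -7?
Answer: -91520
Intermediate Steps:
v = -1 (v = 1/(-2 + 1) = 1/(-1) = -1)
Q(c, f) = f² - 11*c (Q(c, f) = -4*c + (-7*c + f*f) = -4*c + (-7*c + f²) = -4*c + (f² - 7*c) = f² - 11*c)
(Q(3, v)*(-52))*(-55) = (((-1)² - 11*3)*(-52))*(-55) = ((1 - 33)*(-52))*(-55) = -32*(-52)*(-55) = 1664*(-55) = -91520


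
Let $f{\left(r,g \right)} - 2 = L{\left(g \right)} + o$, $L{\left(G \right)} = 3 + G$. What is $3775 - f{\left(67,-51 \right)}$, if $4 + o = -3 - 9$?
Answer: $3837$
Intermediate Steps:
$o = -16$ ($o = -4 - 12 = -16$)
$f{\left(r,g \right)} = -11 + g$ ($f{\left(r,g \right)} = 2 + \left(\left(3 + g\right) - 16\right) = 2 + \left(-13 + g\right) = -11 + g$)
$3775 - f{\left(67,-51 \right)} = 3775 - \left(-11 - 51\right) = 3775 - -62 = 3775 + 62 = 3837$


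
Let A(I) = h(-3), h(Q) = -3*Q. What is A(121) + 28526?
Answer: 28535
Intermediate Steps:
A(I) = 9 (A(I) = -3*(-3) = 9)
A(121) + 28526 = 9 + 28526 = 28535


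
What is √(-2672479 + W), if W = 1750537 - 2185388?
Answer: I*√3107330 ≈ 1762.8*I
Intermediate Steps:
W = -434851
√(-2672479 + W) = √(-2672479 - 434851) = √(-3107330) = I*√3107330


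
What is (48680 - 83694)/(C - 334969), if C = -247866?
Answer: 35014/582835 ≈ 0.060075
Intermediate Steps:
(48680 - 83694)/(C - 334969) = (48680 - 83694)/(-247866 - 334969) = -35014/(-582835) = -35014*(-1/582835) = 35014/582835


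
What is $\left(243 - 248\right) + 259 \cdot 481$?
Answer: $124574$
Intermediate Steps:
$\left(243 - 248\right) + 259 \cdot 481 = \left(243 - 248\right) + 124579 = -5 + 124579 = 124574$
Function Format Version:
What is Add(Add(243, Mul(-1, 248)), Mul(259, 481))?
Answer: 124574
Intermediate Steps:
Add(Add(243, Mul(-1, 248)), Mul(259, 481)) = Add(Add(243, -248), 124579) = Add(-5, 124579) = 124574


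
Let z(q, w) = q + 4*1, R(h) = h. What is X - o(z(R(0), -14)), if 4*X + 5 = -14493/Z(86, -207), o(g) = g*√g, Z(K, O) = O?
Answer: 1139/138 ≈ 8.2536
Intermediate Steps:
z(q, w) = 4 + q (z(q, w) = q + 4 = 4 + q)
o(g) = g^(3/2)
X = 2243/138 (X = -5/4 + (-14493/(-207))/4 = -5/4 + (-14493*(-1/207))/4 = -5/4 + (¼)*(4831/69) = -5/4 + 4831/276 = 2243/138 ≈ 16.254)
X - o(z(R(0), -14)) = 2243/138 - (4 + 0)^(3/2) = 2243/138 - 4^(3/2) = 2243/138 - 1*8 = 2243/138 - 8 = 1139/138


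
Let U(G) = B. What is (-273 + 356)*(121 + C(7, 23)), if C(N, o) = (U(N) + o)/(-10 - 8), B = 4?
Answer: 19837/2 ≈ 9918.5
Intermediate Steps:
U(G) = 4
C(N, o) = -2/9 - o/18 (C(N, o) = (4 + o)/(-10 - 8) = (4 + o)/(-18) = (4 + o)*(-1/18) = -2/9 - o/18)
(-273 + 356)*(121 + C(7, 23)) = (-273 + 356)*(121 + (-2/9 - 1/18*23)) = 83*(121 + (-2/9 - 23/18)) = 83*(121 - 3/2) = 83*(239/2) = 19837/2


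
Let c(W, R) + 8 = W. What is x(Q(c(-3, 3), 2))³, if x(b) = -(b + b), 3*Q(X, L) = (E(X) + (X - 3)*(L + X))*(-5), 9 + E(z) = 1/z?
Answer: 2126781656000/35937 ≈ 5.9181e+7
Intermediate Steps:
c(W, R) = -8 + W
E(z) = -9 + 1/z
Q(X, L) = 15 - 5/(3*X) - 5*(-3 + X)*(L + X)/3 (Q(X, L) = (((-9 + 1/X) + (X - 3)*(L + X))*(-5))/3 = (((-9 + 1/X) + (-3 + X)*(L + X))*(-5))/3 = ((-9 + 1/X + (-3 + X)*(L + X))*(-5))/3 = (45 - 5/X - 5*(-3 + X)*(L + X))/3 = 15 - 5/(3*X) - 5*(-3 + X)*(L + X)/3)
x(b) = -2*b
x(Q(c(-3, 3), 2))³ = (-10*(-1 + 9*(-8 - 3) + (-8 - 3)*(-(-8 - 3)² + 3*2 + 3*(-8 - 3) - 1*2*(-8 - 3)))/(3*(-8 - 3)))³ = (-10*(-1 + 9*(-11) - 11*(-1*(-11)² + 6 + 3*(-11) - 1*2*(-11)))/(3*(-11)))³ = (-10*(-1)*(-1 - 99 - 11*(-1*121 + 6 - 33 + 22))/(3*11))³ = (-10*(-1)*(-1 - 99 - 11*(-121 + 6 - 33 + 22))/(3*11))³ = (-10*(-1)*(-1 - 99 - 11*(-126))/(3*11))³ = (-10*(-1)*(-1 - 99 + 1386)/(3*11))³ = (-10*(-1)*1286/(3*11))³ = (-2*(-6430/33))³ = (12860/33)³ = 2126781656000/35937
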